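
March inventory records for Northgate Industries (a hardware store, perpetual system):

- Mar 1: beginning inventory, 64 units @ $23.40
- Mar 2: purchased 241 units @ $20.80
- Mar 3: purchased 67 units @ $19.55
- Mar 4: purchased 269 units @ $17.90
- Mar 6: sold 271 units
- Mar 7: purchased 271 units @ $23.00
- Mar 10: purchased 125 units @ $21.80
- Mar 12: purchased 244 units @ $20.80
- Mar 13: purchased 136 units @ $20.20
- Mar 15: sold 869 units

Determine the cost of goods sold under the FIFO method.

COGS = $23,735.75

Mar 6, 271 sold [FIFO — oldest first]: 64 @ $23.40 + 207 @ $20.80 = $5,803.20
Mar 15, 869 sold [FIFO — oldest first]: 34 @ $20.80 + 67 @ $19.55 + 269 @ $17.90 + 271 @ $23.00 + 125 @ $21.80 + 103 @ $20.80 = $17,932.55
Total COGS = $5,803.20 + $17,932.55 = $23,735.75
Ending inventory: 141 @ $20.80 + 136 @ $20.20 = $5,680.00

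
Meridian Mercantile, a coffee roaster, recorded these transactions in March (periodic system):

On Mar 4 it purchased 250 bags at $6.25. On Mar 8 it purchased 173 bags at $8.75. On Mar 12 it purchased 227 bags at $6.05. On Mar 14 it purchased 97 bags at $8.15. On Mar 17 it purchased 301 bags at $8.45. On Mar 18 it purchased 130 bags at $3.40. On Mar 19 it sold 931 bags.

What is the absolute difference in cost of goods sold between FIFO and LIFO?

$113.10

FIFO COGS: 250 @ $6.25 + 173 @ $8.75 + 227 @ $6.05 + 97 @ $8.15 + 184 @ $8.45 = $6,794.95
LIFO COGS: 130 @ $3.40 + 301 @ $8.45 + 97 @ $8.15 + 227 @ $6.05 + 173 @ $8.75 + 3 @ $6.25 = $6,681.85
Difference = |$6,794.95 − $6,681.85| = $113.10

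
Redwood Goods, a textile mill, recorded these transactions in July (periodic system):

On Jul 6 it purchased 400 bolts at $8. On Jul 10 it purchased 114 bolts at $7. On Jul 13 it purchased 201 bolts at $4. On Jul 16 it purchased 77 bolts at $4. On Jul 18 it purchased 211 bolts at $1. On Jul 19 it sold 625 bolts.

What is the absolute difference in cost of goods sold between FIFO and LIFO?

$2,145

FIFO COGS: 400 @ $8 + 114 @ $7 + 111 @ $4 = $4,442
LIFO COGS: 211 @ $1 + 77 @ $4 + 201 @ $4 + 114 @ $7 + 22 @ $8 = $2,297
Difference = |$4,442 − $2,297| = $2,145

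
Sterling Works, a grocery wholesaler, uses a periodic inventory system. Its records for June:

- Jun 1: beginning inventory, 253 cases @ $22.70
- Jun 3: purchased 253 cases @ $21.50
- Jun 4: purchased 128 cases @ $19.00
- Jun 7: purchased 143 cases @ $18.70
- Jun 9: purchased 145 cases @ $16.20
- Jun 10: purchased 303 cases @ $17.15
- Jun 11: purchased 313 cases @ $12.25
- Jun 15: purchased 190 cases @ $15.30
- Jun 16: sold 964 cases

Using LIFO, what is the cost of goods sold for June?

Jun 16, 964 sold [LIFO — newest first]: 190 @ $15.30 + 313 @ $12.25 + 303 @ $17.15 + 145 @ $16.20 + 13 @ $18.70 = $14,529.80
Ending inventory: 253 @ $22.70 + 253 @ $21.50 + 128 @ $19.00 + 130 @ $18.70 = $16,045.60

COGS = $14,529.80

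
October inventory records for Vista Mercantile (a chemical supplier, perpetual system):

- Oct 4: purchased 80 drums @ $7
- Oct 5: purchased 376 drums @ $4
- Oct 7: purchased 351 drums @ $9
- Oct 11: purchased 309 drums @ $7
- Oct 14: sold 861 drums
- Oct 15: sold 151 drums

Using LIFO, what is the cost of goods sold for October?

Oct 14, 861 sold [LIFO — newest first]: 309 @ $7 + 351 @ $9 + 201 @ $4 = $6,126
Oct 15, 151 sold [LIFO — newest first]: 151 @ $4 = $604
Total COGS = $6,126 + $604 = $6,730
Ending inventory: 80 @ $7 + 24 @ $4 = $656

COGS = $6,730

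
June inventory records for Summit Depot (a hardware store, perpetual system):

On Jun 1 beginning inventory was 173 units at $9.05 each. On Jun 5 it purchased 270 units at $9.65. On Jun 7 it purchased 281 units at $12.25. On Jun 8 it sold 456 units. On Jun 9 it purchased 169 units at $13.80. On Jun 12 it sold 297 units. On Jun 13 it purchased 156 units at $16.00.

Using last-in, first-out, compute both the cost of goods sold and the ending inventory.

COGS = $8,678.60; ending inventory = $3,763.00

Jun 8, 456 sold [LIFO — newest first]: 281 @ $12.25 + 175 @ $9.65 = $5,131.00
Jun 12, 297 sold [LIFO — newest first]: 169 @ $13.80 + 95 @ $9.65 + 33 @ $9.05 = $3,547.60
Total COGS = $5,131.00 + $3,547.60 = $8,678.60
Ending inventory: 140 @ $9.05 + 156 @ $16.00 = $3,763.00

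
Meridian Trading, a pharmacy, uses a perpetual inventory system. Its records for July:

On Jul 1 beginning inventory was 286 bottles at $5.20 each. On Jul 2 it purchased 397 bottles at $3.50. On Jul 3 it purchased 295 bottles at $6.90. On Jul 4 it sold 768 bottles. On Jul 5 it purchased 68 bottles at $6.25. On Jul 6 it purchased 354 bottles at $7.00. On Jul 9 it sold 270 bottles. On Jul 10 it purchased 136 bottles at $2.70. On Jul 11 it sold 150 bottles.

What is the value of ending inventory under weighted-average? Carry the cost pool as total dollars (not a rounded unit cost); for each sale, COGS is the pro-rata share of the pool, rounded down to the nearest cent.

Ending inventory = $1,840.74

After Jul 1: 286 on hand, pool $1,487.20 (≈ $5.2000 each)
After Jul 2: 683 on hand, pool $2,876.70 (≈ $4.2119 each)
After Jul 3: 978 on hand, pool $4,912.20 (≈ $5.0227 each)
Jul 4, sell 768: 768/978 × $4,912.20 → $3,857.43
After Jul 5: 278 on hand, pool $1,479.77 (≈ $5.3229 each)
After Jul 6: 632 on hand, pool $3,957.77 (≈ $6.2623 each)
Jul 9, sell 270: 270/632 × $3,957.77 → $1,690.81
After Jul 10: 498 on hand, pool $2,634.16 (≈ $5.2895 each)
Jul 11, sell 150: 150/498 × $2,634.16 → $793.42
Total COGS = $3,857.43 + $1,690.81 + $793.42 = $6,341.66
Ending inventory (cost pool remaining) = $1,840.74
Check: goods available $8,182.40 = COGS $6,341.66 + ending $1,840.74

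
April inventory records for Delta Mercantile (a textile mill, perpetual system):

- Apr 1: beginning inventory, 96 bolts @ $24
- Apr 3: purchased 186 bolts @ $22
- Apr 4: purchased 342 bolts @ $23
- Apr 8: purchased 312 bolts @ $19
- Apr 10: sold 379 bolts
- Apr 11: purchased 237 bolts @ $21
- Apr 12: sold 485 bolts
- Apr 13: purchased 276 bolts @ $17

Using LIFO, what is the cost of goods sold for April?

Apr 10, 379 sold [LIFO — newest first]: 312 @ $19 + 67 @ $23 = $7,469
Apr 12, 485 sold [LIFO — newest first]: 237 @ $21 + 248 @ $23 = $10,681
Total COGS = $7,469 + $10,681 = $18,150
Ending inventory: 96 @ $24 + 186 @ $22 + 27 @ $23 + 276 @ $17 = $11,709
Check: goods available $29,859 = COGS $18,150 + ending $11,709

COGS = $18,150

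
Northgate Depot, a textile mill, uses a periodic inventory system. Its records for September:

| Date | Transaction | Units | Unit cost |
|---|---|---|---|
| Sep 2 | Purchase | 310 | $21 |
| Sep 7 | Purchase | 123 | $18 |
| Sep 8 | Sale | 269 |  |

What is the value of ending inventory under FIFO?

Ending inventory = $3,075

Sep 8, 269 sold [FIFO — oldest first]: 269 @ $21 = $5,649
Ending inventory: 41 @ $21 + 123 @ $18 = $3,075
Check: goods available $8,724 = COGS $5,649 + ending $3,075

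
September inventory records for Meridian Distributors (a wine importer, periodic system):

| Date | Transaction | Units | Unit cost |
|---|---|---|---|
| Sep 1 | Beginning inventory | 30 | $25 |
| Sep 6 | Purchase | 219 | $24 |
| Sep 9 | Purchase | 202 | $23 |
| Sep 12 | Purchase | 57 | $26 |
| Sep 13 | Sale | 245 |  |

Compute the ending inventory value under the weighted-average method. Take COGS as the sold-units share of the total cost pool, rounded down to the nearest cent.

Ending inventory = $6,281.98

Sep 13, sell 245: 245/508 × $12,134.00 → $5,852.02
Ending inventory (cost pool remaining) = $6,281.98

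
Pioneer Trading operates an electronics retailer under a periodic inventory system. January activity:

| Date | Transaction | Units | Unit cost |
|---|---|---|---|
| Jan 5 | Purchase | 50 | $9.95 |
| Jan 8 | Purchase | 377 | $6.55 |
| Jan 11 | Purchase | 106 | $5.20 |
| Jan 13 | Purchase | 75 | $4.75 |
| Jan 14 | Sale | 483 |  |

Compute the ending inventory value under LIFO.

Ending inventory = $988.75

Jan 14, 483 sold [LIFO — newest first]: 75 @ $4.75 + 106 @ $5.20 + 302 @ $6.55 = $2,885.55
Ending inventory: 50 @ $9.95 + 75 @ $6.55 = $988.75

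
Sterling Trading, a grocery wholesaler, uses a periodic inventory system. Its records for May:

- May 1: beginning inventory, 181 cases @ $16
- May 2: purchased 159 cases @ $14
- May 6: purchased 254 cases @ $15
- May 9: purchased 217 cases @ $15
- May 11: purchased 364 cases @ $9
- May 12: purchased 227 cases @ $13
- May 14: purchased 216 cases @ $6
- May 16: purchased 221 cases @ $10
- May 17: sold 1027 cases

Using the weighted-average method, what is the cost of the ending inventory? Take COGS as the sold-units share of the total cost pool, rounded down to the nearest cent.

May 17, sell 1027: 1027/1839 × $21,920.00 → $12,241.34
Ending inventory (cost pool remaining) = $9,678.66

Ending inventory = $9,678.66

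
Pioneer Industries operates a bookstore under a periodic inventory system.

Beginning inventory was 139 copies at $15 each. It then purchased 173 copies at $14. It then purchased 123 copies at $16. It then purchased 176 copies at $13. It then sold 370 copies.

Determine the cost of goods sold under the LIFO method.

COGS = $5,250

Sale 1 (370) [LIFO — newest first]: 176 @ $13 + 123 @ $16 + 71 @ $14 = $5,250
Ending inventory: 139 @ $15 + 102 @ $14 = $3,513
Check: goods available $8,763 = COGS $5,250 + ending $3,513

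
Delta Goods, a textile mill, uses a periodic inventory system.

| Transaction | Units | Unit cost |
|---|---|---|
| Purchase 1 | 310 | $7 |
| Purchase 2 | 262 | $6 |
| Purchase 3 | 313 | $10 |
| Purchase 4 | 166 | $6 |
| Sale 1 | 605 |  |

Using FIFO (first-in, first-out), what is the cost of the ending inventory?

Sale 1 (605) [FIFO — oldest first]: 310 @ $7 + 262 @ $6 + 33 @ $10 = $4,072
Ending inventory: 280 @ $10 + 166 @ $6 = $3,796

Ending inventory = $3,796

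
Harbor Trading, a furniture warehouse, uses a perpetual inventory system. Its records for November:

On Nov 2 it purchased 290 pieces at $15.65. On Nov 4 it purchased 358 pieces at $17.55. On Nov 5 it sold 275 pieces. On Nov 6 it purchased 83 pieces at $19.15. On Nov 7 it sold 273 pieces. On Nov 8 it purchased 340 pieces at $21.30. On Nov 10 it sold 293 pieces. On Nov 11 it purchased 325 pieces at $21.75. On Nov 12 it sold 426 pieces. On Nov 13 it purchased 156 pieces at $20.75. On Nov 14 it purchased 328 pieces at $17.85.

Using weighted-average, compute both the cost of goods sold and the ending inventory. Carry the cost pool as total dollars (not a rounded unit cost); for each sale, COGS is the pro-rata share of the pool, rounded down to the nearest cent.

COGS = $24,017.61; ending inventory = $11,795.79

After Nov 2: 290 on hand, pool $4,538.50 (≈ $15.6500 each)
After Nov 4: 648 on hand, pool $10,821.40 (≈ $16.6997 each)
Nov 5, sell 275: 275/648 × $10,821.40 → $4,592.41
After Nov 6: 456 on hand, pool $7,818.44 (≈ $17.1457 each)
Nov 7, sell 273: 273/456 × $7,818.44 → $4,680.77
After Nov 8: 523 on hand, pool $10,379.67 (≈ $19.8464 each)
Nov 10, sell 293: 293/523 × $10,379.67 → $5,814.99
After Nov 11: 555 on hand, pool $11,633.43 (≈ $20.9611 each)
Nov 12, sell 426: 426/555 × $11,633.43 → $8,929.44
After Nov 13: 285 on hand, pool $5,940.99 (≈ $20.8456 each)
After Nov 14: 613 on hand, pool $11,795.79 (≈ $19.2427 each)
Total COGS = $4,592.41 + $4,680.77 + $5,814.99 + $8,929.44 = $24,017.61
Ending inventory (cost pool remaining) = $11,795.79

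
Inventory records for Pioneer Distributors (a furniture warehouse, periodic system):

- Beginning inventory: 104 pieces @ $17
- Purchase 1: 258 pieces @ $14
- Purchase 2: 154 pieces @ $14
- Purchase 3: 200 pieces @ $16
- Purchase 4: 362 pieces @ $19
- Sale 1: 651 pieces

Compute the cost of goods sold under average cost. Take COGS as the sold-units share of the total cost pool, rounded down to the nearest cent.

Sale 1, sell 651: 651/1078 × $17,614.00 → $10,637.02
Ending inventory (cost pool remaining) = $6,976.98
Check: goods available $17,614.00 = COGS $10,637.02 + ending $6,976.98

COGS = $10,637.02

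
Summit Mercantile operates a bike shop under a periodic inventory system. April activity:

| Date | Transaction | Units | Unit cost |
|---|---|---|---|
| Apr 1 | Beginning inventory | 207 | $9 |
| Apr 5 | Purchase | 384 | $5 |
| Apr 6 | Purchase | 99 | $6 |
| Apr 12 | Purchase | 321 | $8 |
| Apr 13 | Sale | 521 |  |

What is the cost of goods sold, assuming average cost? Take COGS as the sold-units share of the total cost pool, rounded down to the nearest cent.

COGS = $3,578.97

Apr 13, sell 521: 521/1011 × $6,945.00 → $3,578.97
Ending inventory (cost pool remaining) = $3,366.03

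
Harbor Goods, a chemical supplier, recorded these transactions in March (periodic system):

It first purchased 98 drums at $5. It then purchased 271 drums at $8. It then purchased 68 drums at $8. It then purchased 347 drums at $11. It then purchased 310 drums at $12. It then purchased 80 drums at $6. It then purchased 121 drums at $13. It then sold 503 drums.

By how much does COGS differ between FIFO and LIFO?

$1,749

FIFO COGS: 98 @ $5 + 271 @ $8 + 68 @ $8 + 66 @ $11 = $3,928
LIFO COGS: 121 @ $13 + 80 @ $6 + 302 @ $12 = $5,677
Difference = |$3,928 − $5,677| = $1,749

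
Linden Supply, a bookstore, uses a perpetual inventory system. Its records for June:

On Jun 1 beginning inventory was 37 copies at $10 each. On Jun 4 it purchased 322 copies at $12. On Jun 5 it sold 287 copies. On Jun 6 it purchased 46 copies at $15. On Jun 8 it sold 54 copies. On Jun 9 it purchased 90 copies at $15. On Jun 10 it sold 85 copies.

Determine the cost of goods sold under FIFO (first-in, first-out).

COGS = $5,239

Jun 5, 287 sold [FIFO — oldest first]: 37 @ $10 + 250 @ $12 = $3,370
Jun 8, 54 sold [FIFO — oldest first]: 54 @ $12 = $648
Jun 10, 85 sold [FIFO — oldest first]: 18 @ $12 + 46 @ $15 + 21 @ $15 = $1,221
Total COGS = $3,370 + $648 + $1,221 = $5,239
Ending inventory: 69 @ $15 = $1,035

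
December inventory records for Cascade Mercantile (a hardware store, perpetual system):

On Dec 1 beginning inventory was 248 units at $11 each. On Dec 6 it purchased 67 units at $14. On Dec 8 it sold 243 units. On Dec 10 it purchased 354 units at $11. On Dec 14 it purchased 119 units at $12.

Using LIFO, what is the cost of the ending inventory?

Dec 8, 243 sold [LIFO — newest first]: 67 @ $14 + 176 @ $11 = $2,874
Ending inventory: 72 @ $11 + 354 @ $11 + 119 @ $12 = $6,114
Check: goods available $8,988 = COGS $2,874 + ending $6,114

Ending inventory = $6,114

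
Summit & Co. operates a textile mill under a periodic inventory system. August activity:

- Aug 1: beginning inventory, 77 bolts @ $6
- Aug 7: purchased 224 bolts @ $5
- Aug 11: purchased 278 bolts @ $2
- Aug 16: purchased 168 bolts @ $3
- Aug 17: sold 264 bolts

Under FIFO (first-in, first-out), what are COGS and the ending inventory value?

COGS = $1,397; ending inventory = $1,245

Aug 17, 264 sold [FIFO — oldest first]: 77 @ $6 + 187 @ $5 = $1,397
Ending inventory: 37 @ $5 + 278 @ $2 + 168 @ $3 = $1,245
Check: goods available $2,642 = COGS $1,397 + ending $1,245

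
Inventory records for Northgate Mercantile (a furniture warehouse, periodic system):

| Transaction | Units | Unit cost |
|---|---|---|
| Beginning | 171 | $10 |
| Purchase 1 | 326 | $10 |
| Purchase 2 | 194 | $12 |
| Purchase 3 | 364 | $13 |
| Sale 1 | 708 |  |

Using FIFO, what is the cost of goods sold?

Sale 1 (708) [FIFO — oldest first]: 171 @ $10 + 326 @ $10 + 194 @ $12 + 17 @ $13 = $7,519
Ending inventory: 347 @ $13 = $4,511

COGS = $7,519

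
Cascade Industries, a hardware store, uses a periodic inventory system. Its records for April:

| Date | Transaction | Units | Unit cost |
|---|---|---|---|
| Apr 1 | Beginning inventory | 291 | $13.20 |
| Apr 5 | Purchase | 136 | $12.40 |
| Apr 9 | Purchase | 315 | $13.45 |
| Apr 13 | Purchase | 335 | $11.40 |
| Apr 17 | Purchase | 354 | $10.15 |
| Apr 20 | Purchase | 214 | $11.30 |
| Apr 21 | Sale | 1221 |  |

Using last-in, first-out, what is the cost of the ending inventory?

Ending inventory = $5,490.40

Apr 21, 1221 sold [LIFO — newest first]: 214 @ $11.30 + 354 @ $10.15 + 335 @ $11.40 + 315 @ $13.45 + 3 @ $12.40 = $14,104.25
Ending inventory: 291 @ $13.20 + 133 @ $12.40 = $5,490.40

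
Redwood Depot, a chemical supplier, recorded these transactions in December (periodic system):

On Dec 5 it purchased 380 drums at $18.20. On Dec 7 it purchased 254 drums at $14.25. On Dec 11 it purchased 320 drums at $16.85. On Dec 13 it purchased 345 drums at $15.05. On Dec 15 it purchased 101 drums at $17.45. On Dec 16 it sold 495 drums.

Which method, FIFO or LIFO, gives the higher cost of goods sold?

FIFO

FIFO COGS: 380 @ $18.20 + 115 @ $14.25 = $8,554.75
LIFO COGS: 101 @ $17.45 + 345 @ $15.05 + 49 @ $16.85 = $7,780.35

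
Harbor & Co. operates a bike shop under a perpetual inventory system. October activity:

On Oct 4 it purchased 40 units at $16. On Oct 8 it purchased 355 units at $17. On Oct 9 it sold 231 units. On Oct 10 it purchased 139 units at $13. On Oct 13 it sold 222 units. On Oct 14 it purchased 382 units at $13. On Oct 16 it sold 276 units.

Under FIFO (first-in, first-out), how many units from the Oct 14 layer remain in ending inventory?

187

Oct 9, 231 sold [FIFO — oldest first]: 40 @ $16 + 191 @ $17 = $3,887
Oct 13, 222 sold [FIFO — oldest first]: 164 @ $17 + 58 @ $13 = $3,542
Oct 16, 276 sold [FIFO — oldest first]: 81 @ $13 + 195 @ $13 = $3,588
Total COGS = $3,887 + $3,542 + $3,588 = $11,017
Ending inventory: 187 @ $13 = $2,431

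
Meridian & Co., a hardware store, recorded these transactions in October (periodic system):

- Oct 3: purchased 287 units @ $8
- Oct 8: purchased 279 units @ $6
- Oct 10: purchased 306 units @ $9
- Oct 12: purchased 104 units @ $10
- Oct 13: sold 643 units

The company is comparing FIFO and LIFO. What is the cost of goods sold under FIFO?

COGS = $4,663

FIFO COGS: 287 @ $8 + 279 @ $6 + 77 @ $9 = $4,663
LIFO COGS: 104 @ $10 + 306 @ $9 + 233 @ $6 = $5,192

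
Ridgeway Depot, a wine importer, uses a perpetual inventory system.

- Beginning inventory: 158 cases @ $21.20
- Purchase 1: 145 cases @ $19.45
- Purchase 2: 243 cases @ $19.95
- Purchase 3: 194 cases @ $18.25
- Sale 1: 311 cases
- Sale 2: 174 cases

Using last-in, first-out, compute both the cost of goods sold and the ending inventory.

Sale 1 (311) [LIFO — newest first]: 194 @ $18.25 + 117 @ $19.95 = $5,874.65
Sale 2 (174) [LIFO — newest first]: 126 @ $19.95 + 48 @ $19.45 = $3,447.30
Total COGS = $5,874.65 + $3,447.30 = $9,321.95
Ending inventory: 158 @ $21.20 + 97 @ $19.45 = $5,236.25

COGS = $9,321.95; ending inventory = $5,236.25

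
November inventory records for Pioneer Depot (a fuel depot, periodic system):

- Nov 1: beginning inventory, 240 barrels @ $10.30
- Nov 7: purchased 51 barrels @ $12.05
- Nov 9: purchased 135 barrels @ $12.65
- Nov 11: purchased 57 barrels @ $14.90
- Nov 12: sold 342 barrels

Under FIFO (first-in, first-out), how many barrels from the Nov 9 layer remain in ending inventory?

Nov 12, 342 sold [FIFO — oldest first]: 240 @ $10.30 + 51 @ $12.05 + 51 @ $12.65 = $3,731.70
Ending inventory: 84 @ $12.65 + 57 @ $14.90 = $1,911.90
Check: goods available $5,643.60 = COGS $3,731.70 + ending $1,911.90

84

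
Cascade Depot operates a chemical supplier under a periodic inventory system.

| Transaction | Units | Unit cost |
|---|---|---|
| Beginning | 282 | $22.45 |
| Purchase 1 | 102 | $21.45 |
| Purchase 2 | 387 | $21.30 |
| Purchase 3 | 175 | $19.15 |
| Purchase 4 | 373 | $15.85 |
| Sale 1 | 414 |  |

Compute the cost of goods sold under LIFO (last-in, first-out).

COGS = $6,697.20

Sale 1 (414) [LIFO — newest first]: 373 @ $15.85 + 41 @ $19.15 = $6,697.20
Ending inventory: 282 @ $22.45 + 102 @ $21.45 + 387 @ $21.30 + 134 @ $19.15 = $19,328.00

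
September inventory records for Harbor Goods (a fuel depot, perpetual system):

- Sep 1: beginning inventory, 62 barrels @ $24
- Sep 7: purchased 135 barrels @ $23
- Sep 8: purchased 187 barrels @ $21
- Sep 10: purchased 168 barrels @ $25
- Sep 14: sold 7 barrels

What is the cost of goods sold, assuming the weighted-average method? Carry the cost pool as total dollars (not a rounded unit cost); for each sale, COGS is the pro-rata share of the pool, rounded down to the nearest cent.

After Sep 1: 62 on hand, pool $1,488.00 (≈ $24.0000 each)
After Sep 7: 197 on hand, pool $4,593.00 (≈ $23.3147 each)
After Sep 8: 384 on hand, pool $8,520.00 (≈ $22.1875 each)
After Sep 10: 552 on hand, pool $12,720.00 (≈ $23.0435 each)
Sep 14, sell 7: 7/552 × $12,720.00 → $161.30
Ending inventory (cost pool remaining) = $12,558.70

COGS = $161.30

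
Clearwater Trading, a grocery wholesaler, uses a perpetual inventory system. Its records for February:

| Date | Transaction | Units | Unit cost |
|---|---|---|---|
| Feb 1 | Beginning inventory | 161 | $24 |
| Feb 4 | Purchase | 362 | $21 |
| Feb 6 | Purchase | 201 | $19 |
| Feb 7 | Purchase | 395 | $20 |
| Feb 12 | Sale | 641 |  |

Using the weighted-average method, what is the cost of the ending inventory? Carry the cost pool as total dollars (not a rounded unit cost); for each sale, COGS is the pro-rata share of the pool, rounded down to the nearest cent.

Ending inventory = $9,903.87

After Feb 1: 161 on hand, pool $3,864.00 (≈ $24.0000 each)
After Feb 4: 523 on hand, pool $11,466.00 (≈ $21.9235 each)
After Feb 6: 724 on hand, pool $15,285.00 (≈ $21.1119 each)
After Feb 7: 1119 on hand, pool $23,185.00 (≈ $20.7194 each)
Feb 12, sell 641: 641/1119 × $23,185.00 → $13,281.13
Ending inventory (cost pool remaining) = $9,903.87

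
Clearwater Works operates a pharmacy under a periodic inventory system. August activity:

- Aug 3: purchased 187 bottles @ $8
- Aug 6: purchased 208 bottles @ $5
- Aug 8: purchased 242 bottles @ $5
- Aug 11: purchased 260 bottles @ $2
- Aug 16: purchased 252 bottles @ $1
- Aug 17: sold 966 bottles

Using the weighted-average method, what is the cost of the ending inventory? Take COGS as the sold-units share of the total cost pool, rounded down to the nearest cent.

Ending inventory = $719.58

Aug 17, sell 966: 966/1149 × $4,518.00 → $3,798.42
Ending inventory (cost pool remaining) = $719.58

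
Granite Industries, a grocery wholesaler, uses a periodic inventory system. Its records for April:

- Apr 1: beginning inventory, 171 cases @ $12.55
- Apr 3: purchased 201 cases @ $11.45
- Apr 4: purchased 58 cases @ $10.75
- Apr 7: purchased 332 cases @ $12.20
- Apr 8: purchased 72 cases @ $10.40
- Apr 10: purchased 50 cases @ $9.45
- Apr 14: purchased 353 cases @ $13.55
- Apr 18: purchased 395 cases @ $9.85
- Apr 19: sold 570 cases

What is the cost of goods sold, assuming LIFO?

COGS = $6,262.00

Apr 19, 570 sold [LIFO — newest first]: 395 @ $9.85 + 175 @ $13.55 = $6,262.00
Ending inventory: 171 @ $12.55 + 201 @ $11.45 + 58 @ $10.75 + 332 @ $12.20 + 72 @ $10.40 + 50 @ $9.45 + 178 @ $13.55 = $12,754.60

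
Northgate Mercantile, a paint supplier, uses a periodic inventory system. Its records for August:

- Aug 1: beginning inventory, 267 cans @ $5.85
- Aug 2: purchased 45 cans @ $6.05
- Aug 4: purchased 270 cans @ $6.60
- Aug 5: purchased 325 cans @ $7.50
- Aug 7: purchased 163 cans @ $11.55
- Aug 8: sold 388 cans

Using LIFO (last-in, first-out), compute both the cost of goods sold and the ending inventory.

Aug 8, 388 sold [LIFO — newest first]: 163 @ $11.55 + 225 @ $7.50 = $3,570.15
Ending inventory: 267 @ $5.85 + 45 @ $6.05 + 270 @ $6.60 + 100 @ $7.50 = $4,366.20

COGS = $3,570.15; ending inventory = $4,366.20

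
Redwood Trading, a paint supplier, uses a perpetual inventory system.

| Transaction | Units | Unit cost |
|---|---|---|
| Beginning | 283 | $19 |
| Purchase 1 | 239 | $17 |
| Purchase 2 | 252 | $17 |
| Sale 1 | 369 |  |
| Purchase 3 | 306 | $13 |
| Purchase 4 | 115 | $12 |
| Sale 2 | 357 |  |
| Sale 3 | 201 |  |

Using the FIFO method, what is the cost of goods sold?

COGS = $15,713

Sale 1 (369) [FIFO — oldest first]: 283 @ $19 + 86 @ $17 = $6,839
Sale 2 (357) [FIFO — oldest first]: 153 @ $17 + 204 @ $17 = $6,069
Sale 3 (201) [FIFO — oldest first]: 48 @ $17 + 153 @ $13 = $2,805
Total COGS = $6,839 + $6,069 + $2,805 = $15,713
Ending inventory: 153 @ $13 + 115 @ $12 = $3,369
Check: goods available $19,082 = COGS $15,713 + ending $3,369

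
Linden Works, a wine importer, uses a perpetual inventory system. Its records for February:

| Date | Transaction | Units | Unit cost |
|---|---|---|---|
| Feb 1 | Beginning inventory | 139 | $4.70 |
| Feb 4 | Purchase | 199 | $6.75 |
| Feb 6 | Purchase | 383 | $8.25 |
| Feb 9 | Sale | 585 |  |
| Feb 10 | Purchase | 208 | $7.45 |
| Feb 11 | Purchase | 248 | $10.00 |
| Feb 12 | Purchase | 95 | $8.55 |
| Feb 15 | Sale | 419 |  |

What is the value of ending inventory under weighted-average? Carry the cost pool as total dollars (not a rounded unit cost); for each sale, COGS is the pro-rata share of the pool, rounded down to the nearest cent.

Ending inventory = $2,268.24

After Feb 1: 139 on hand, pool $653.30 (≈ $4.7000 each)
After Feb 4: 338 on hand, pool $1,996.55 (≈ $5.9070 each)
After Feb 6: 721 on hand, pool $5,156.30 (≈ $7.1516 each)
Feb 9, sell 585: 585/721 × $5,156.30 → $4,183.68
After Feb 10: 344 on hand, pool $2,522.22 (≈ $7.3320 each)
After Feb 11: 592 on hand, pool $5,002.22 (≈ $8.4497 each)
After Feb 12: 687 on hand, pool $5,814.47 (≈ $8.4636 each)
Feb 15, sell 419: 419/687 × $5,814.47 → $3,546.23
Total COGS = $4,183.68 + $3,546.23 = $7,729.91
Ending inventory (cost pool remaining) = $2,268.24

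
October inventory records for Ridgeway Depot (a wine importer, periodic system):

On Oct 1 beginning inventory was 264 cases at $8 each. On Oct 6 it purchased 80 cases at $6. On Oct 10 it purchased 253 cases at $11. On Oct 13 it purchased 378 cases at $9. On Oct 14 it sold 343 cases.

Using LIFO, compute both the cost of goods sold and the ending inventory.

Oct 14, 343 sold [LIFO — newest first]: 343 @ $9 = $3,087
Ending inventory: 264 @ $8 + 80 @ $6 + 253 @ $11 + 35 @ $9 = $5,690
Check: goods available $8,777 = COGS $3,087 + ending $5,690

COGS = $3,087; ending inventory = $5,690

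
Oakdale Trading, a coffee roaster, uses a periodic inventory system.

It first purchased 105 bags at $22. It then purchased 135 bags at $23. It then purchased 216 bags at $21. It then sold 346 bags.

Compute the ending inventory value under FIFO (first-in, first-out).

Ending inventory = $2,310

Sale 1 (346) [FIFO — oldest first]: 105 @ $22 + 135 @ $23 + 106 @ $21 = $7,641
Ending inventory: 110 @ $21 = $2,310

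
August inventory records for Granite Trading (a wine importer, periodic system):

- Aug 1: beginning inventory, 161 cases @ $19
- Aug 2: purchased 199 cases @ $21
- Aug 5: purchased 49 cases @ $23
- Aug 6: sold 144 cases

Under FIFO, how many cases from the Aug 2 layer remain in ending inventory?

199

Aug 6, 144 sold [FIFO — oldest first]: 144 @ $19 = $2,736
Ending inventory: 17 @ $19 + 199 @ $21 + 49 @ $23 = $5,629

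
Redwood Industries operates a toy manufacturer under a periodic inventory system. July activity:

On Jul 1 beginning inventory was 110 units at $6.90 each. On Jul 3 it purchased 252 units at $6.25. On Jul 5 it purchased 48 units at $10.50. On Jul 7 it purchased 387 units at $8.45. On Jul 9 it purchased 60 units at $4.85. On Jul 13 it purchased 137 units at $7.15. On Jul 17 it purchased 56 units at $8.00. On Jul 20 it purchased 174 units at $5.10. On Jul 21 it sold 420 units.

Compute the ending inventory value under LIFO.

Ending inventory = $6,142.10

Jul 21, 420 sold [LIFO — newest first]: 174 @ $5.10 + 56 @ $8.00 + 137 @ $7.15 + 53 @ $4.85 = $2,572.00
Ending inventory: 110 @ $6.90 + 252 @ $6.25 + 48 @ $10.50 + 387 @ $8.45 + 7 @ $4.85 = $6,142.10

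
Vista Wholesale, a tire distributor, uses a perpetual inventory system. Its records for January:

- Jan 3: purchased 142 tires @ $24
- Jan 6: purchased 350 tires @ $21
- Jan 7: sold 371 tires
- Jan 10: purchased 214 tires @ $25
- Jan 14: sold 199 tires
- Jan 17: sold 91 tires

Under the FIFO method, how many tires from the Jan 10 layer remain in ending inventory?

Jan 7, 371 sold [FIFO — oldest first]: 142 @ $24 + 229 @ $21 = $8,217
Jan 14, 199 sold [FIFO — oldest first]: 121 @ $21 + 78 @ $25 = $4,491
Jan 17, 91 sold [FIFO — oldest first]: 91 @ $25 = $2,275
Total COGS = $8,217 + $4,491 + $2,275 = $14,983
Ending inventory: 45 @ $25 = $1,125

45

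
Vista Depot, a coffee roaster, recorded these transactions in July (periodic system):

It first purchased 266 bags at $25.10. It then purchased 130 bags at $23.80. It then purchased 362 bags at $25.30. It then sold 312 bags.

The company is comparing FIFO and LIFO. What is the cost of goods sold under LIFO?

COGS = $7,893.60

FIFO COGS: 266 @ $25.10 + 46 @ $23.80 = $7,771.40
LIFO COGS: 312 @ $25.30 = $7,893.60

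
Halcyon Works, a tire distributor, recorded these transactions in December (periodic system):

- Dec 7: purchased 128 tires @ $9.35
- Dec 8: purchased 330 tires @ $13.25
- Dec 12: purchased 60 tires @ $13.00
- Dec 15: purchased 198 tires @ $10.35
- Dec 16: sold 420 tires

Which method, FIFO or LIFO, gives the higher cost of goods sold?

FIFO

FIFO COGS: 128 @ $9.35 + 292 @ $13.25 = $5,065.80
LIFO COGS: 198 @ $10.35 + 60 @ $13.00 + 162 @ $13.25 = $4,975.80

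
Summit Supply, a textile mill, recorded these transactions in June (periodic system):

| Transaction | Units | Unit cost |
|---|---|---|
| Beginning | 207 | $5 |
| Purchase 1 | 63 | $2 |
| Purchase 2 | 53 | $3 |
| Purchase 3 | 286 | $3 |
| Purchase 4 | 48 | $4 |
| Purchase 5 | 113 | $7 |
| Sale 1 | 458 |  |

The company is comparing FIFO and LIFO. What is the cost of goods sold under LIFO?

COGS = $1,874

FIFO COGS: 207 @ $5 + 63 @ $2 + 53 @ $3 + 135 @ $3 = $1,725
LIFO COGS: 113 @ $7 + 48 @ $4 + 286 @ $3 + 11 @ $3 = $1,874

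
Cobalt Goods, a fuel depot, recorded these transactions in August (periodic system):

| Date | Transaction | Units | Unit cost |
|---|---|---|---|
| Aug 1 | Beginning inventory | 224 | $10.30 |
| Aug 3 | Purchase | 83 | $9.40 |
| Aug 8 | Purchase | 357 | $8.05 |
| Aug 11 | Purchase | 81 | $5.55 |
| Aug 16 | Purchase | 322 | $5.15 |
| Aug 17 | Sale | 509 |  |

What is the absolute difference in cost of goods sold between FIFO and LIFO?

FIFO COGS: 224 @ $10.30 + 83 @ $9.40 + 202 @ $8.05 = $4,713.50
LIFO COGS: 322 @ $5.15 + 81 @ $5.55 + 106 @ $8.05 = $2,961.15
Difference = |$4,713.50 − $2,961.15| = $1,752.35

$1,752.35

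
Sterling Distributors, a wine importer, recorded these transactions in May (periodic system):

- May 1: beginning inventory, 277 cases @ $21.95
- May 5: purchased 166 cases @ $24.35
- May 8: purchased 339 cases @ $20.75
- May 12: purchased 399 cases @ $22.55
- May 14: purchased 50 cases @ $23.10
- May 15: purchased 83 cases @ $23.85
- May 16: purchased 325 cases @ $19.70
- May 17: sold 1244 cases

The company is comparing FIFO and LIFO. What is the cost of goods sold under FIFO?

FIFO COGS: 277 @ $21.95 + 166 @ $24.35 + 339 @ $20.75 + 399 @ $22.55 + 50 @ $23.10 + 13 @ $23.85 = $27,619.00
LIFO COGS: 325 @ $19.70 + 83 @ $23.85 + 50 @ $23.10 + 399 @ $22.55 + 339 @ $20.75 + 48 @ $24.35 = $26,737.55

COGS = $27,619.00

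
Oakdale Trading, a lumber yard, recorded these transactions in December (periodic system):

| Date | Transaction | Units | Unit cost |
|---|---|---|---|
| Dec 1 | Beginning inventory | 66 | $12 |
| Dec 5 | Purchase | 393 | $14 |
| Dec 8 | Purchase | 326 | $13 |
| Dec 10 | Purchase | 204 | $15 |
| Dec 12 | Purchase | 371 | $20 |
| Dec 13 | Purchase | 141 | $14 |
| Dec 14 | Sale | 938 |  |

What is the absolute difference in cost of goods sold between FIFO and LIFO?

FIFO COGS: 66 @ $12 + 393 @ $14 + 326 @ $13 + 153 @ $15 = $12,827
LIFO COGS: 141 @ $14 + 371 @ $20 + 204 @ $15 + 222 @ $13 = $15,340
Difference = |$12,827 − $15,340| = $2,513

$2,513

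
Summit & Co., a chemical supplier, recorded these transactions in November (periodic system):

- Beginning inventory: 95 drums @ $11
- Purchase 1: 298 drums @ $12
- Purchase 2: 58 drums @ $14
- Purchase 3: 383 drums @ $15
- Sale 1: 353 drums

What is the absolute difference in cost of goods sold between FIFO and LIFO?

$1,154

FIFO COGS: 95 @ $11 + 258 @ $12 = $4,141
LIFO COGS: 353 @ $15 = $5,295
Difference = |$4,141 − $5,295| = $1,154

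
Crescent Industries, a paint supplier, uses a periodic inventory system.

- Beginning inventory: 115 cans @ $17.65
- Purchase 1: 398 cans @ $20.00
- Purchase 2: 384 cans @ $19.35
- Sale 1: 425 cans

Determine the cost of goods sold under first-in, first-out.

COGS = $8,229.75

Sale 1 (425) [FIFO — oldest first]: 115 @ $17.65 + 310 @ $20.00 = $8,229.75
Ending inventory: 88 @ $20.00 + 384 @ $19.35 = $9,190.40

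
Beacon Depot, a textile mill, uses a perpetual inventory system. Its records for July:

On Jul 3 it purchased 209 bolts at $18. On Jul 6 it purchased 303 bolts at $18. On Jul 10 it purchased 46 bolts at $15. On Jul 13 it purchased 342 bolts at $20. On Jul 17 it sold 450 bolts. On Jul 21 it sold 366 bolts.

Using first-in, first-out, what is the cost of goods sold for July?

COGS = $15,066

Jul 17, 450 sold [FIFO — oldest first]: 209 @ $18 + 241 @ $18 = $8,100
Jul 21, 366 sold [FIFO — oldest first]: 62 @ $18 + 46 @ $15 + 258 @ $20 = $6,966
Total COGS = $8,100 + $6,966 = $15,066
Ending inventory: 84 @ $20 = $1,680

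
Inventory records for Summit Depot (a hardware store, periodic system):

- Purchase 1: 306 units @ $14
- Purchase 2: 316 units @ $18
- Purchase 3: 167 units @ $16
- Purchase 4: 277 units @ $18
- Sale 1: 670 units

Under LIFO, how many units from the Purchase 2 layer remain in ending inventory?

90

Sale 1 (670) [LIFO — newest first]: 277 @ $18 + 167 @ $16 + 226 @ $18 = $11,726
Ending inventory: 306 @ $14 + 90 @ $18 = $5,904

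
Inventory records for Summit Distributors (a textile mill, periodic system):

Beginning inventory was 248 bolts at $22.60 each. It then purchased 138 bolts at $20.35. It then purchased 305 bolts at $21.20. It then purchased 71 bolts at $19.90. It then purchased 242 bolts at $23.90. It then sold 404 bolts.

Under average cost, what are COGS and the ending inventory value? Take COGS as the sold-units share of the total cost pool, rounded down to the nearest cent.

COGS = $8,883.09; ending inventory = $13,192.71

Sale 1, sell 404: 404/1004 × $22,075.80 → $8,883.09
Ending inventory (cost pool remaining) = $13,192.71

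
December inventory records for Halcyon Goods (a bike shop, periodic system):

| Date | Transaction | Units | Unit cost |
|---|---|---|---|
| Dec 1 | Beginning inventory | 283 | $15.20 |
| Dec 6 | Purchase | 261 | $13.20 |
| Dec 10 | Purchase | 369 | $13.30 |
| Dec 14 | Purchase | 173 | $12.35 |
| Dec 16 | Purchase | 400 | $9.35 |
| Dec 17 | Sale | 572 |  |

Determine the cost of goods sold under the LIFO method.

Dec 17, 572 sold [LIFO — newest first]: 400 @ $9.35 + 172 @ $12.35 = $5,864.20
Ending inventory: 283 @ $15.20 + 261 @ $13.20 + 369 @ $13.30 + 1 @ $12.35 = $12,666.85
Check: goods available $18,531.05 = COGS $5,864.20 + ending $12,666.85

COGS = $5,864.20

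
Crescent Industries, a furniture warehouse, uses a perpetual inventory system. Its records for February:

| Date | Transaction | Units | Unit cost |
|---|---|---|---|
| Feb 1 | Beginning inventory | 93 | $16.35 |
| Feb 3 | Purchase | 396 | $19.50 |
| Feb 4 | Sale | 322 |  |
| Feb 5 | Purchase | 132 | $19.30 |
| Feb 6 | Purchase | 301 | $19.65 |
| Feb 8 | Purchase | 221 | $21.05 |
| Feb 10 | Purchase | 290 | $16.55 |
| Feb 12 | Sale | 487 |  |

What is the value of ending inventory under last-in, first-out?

Feb 4, 322 sold [LIFO — newest first]: 322 @ $19.50 = $6,279.00
Feb 12, 487 sold [LIFO — newest first]: 290 @ $16.55 + 197 @ $21.05 = $8,946.35
Total COGS = $6,279.00 + $8,946.35 = $15,225.35
Ending inventory: 93 @ $16.35 + 74 @ $19.50 + 132 @ $19.30 + 301 @ $19.65 + 24 @ $21.05 = $11,931.00
Check: goods available $27,156.35 = COGS $15,225.35 + ending $11,931.00

Ending inventory = $11,931.00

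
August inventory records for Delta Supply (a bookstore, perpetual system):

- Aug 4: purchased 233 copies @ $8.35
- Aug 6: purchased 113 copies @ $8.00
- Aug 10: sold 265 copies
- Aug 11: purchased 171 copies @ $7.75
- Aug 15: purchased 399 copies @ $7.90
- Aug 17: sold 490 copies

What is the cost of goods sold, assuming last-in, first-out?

COGS = $6,030.55

Aug 10, 265 sold [LIFO — newest first]: 113 @ $8.00 + 152 @ $8.35 = $2,173.20
Aug 17, 490 sold [LIFO — newest first]: 399 @ $7.90 + 91 @ $7.75 = $3,857.35
Total COGS = $2,173.20 + $3,857.35 = $6,030.55
Ending inventory: 81 @ $8.35 + 80 @ $7.75 = $1,296.35
Check: goods available $7,326.90 = COGS $6,030.55 + ending $1,296.35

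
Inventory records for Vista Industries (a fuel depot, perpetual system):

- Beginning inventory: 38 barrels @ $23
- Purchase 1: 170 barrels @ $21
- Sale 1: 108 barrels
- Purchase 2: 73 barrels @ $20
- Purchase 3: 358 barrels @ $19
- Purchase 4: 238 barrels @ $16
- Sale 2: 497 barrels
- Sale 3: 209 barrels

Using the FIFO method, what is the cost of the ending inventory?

Sale 1 (108) [FIFO — oldest first]: 38 @ $23 + 70 @ $21 = $2,344
Sale 2 (497) [FIFO — oldest first]: 100 @ $21 + 73 @ $20 + 324 @ $19 = $9,716
Sale 3 (209) [FIFO — oldest first]: 34 @ $19 + 175 @ $16 = $3,446
Total COGS = $2,344 + $9,716 + $3,446 = $15,506
Ending inventory: 63 @ $16 = $1,008
Check: goods available $16,514 = COGS $15,506 + ending $1,008

Ending inventory = $1,008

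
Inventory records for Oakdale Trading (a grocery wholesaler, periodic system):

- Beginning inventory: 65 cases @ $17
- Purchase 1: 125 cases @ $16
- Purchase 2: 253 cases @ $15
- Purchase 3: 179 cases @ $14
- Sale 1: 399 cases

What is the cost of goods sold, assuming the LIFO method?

Sale 1 (399) [LIFO — newest first]: 179 @ $14 + 220 @ $15 = $5,806
Ending inventory: 65 @ $17 + 125 @ $16 + 33 @ $15 = $3,600
Check: goods available $9,406 = COGS $5,806 + ending $3,600

COGS = $5,806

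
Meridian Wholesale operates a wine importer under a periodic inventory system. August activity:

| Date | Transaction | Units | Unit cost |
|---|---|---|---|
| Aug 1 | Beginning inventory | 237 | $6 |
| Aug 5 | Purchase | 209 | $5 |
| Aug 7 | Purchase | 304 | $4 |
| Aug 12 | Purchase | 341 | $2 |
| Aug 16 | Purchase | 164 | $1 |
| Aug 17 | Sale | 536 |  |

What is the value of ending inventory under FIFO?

Ending inventory = $1,702

Aug 17, 536 sold [FIFO — oldest first]: 237 @ $6 + 209 @ $5 + 90 @ $4 = $2,827
Ending inventory: 214 @ $4 + 341 @ $2 + 164 @ $1 = $1,702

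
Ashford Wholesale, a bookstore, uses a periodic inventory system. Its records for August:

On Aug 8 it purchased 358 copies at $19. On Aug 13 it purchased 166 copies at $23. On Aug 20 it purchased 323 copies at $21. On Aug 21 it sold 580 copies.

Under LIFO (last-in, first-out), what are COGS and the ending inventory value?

Aug 21, 580 sold [LIFO — newest first]: 323 @ $21 + 166 @ $23 + 91 @ $19 = $12,330
Ending inventory: 267 @ $19 = $5,073
Check: goods available $17,403 = COGS $12,330 + ending $5,073

COGS = $12,330; ending inventory = $5,073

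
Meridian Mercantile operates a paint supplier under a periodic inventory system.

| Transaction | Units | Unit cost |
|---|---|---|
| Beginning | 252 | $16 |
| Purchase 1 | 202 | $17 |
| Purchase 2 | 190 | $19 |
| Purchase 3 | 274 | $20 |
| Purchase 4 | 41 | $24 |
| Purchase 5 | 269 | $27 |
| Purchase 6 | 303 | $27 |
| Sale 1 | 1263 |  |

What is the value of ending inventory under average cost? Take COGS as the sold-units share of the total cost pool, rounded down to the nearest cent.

Ending inventory = $5,773.82

Sale 1, sell 1263: 1263/1531 × $32,984.00 → $27,210.18
Ending inventory (cost pool remaining) = $5,773.82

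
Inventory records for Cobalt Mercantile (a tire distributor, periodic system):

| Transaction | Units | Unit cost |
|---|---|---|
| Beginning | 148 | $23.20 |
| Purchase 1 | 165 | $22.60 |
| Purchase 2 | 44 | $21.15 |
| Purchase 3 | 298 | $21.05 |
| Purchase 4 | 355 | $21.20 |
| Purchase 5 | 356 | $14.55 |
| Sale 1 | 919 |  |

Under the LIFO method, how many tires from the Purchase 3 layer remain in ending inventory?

90

Sale 1 (919) [LIFO — newest first]: 356 @ $14.55 + 355 @ $21.20 + 208 @ $21.05 = $17,084.20
Ending inventory: 148 @ $23.20 + 165 @ $22.60 + 44 @ $21.15 + 90 @ $21.05 = $9,987.70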